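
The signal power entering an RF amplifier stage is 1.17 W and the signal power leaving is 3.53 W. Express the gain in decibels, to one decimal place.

4.8 dB

For a power ratio, dB = 10·log₁₀(P₂/P₁).
10·log₁₀(3.53/1.17) = 10·log₁₀(3.017) = 4.8 dB.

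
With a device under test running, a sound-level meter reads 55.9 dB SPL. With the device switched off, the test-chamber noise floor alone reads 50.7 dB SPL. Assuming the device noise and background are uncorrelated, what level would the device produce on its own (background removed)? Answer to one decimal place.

54.3 dB SPL

Subtract intensities: L_src = 10·log₁₀(10^(L_total/10) − 10^(L_bg/10)).
L_src = 10·log₁₀(10^(55.9/10) − 10^(50.7/10)) = 10·log₁₀(271600) = 54.3 dB SPL.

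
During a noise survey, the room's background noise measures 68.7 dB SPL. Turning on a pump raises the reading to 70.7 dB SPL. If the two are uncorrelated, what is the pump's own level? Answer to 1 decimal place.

Subtract intensities: L_src = 10·log₁₀(10^(L_total/10) − 10^(L_bg/10)).
L_src = 10·log₁₀(10^(70.7/10) − 10^(68.7/10)) = 10·log₁₀(4336000) = 66.4 dB SPL.

66.4 dB SPL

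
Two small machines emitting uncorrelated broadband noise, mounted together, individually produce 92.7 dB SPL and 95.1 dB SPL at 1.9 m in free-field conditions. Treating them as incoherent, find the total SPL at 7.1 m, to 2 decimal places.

Combined at 1.9 m: 10·log₁₀(10^(92.7/10)+10^(95.1/10)) = 97.074 dB SPL.
Then apply −20·log₁₀(7.1/1.9) = -11.450 dB → 85.62 dB SPL.

85.62 dB SPL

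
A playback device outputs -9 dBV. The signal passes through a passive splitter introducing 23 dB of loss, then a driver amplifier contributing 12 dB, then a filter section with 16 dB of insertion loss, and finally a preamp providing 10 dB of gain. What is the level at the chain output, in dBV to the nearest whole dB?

In dB, series stages simply add:
-9 − 23 + 12 − 16 + 10 = -26 dBV.

-26 dBV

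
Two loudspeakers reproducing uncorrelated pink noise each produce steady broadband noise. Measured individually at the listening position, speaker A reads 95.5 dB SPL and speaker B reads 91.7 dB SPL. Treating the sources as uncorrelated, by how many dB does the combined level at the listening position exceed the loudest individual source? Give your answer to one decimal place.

Add the sources as powers (linear), then convert back to dB:
L_total = 10·log₁₀(10^(95.5/10) + 10^(91.7/10)) = 97.01 dB SPL.
Excess over the loudest (95.5 dB): 97.01 − 95.5 = 1.5 dB.

1.5 dB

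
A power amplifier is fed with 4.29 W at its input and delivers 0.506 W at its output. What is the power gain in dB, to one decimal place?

-9.3 dB

Power ratio → dB uses the 10·log₁₀ form:
10·log₁₀(0.506/4.29) = 10·log₁₀(0.1179) = -9.3 dB.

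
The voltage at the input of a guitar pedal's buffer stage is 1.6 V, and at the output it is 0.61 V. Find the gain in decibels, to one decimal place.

For a voltage ratio, dB = 20·log₁₀(V₂/V₁).
20·log₁₀(0.61/1.6) = 20·log₁₀(0.3812) = -8.4 dB.

-8.4 dB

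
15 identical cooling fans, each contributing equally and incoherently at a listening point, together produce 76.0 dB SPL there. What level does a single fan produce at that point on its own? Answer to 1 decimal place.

15 equal incoherent sources add 10·log₁₀(15) = 11.76 dB over one source.
L_one = 76.0 − 11.76 = 64.2 dB SPL.

64.2 dB SPL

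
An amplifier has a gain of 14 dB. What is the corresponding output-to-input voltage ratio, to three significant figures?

Voltage ratio = 10^(dB/20).
10^(14/20) = 10^(0.7000) = 5.01.

5.01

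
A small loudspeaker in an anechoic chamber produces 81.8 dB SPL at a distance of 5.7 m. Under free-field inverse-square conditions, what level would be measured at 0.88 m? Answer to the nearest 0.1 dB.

98.0 dB SPL

Free-field point source: level drops by 20·log₁₀ of the distance ratio.
ΔL = −20·log₁₀(0.88/5.7) = 16.23 dB, so L₂ = 81.8 + (16.23) = 98.0 dB SPL.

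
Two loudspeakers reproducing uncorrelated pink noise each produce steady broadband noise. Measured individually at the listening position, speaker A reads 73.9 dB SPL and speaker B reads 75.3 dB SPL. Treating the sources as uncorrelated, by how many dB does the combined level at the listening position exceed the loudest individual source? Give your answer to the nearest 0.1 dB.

Add the sources as powers (linear), then convert back to dB:
L_total = 10·log₁₀(10^(73.9/10) + 10^(75.3/10)) = 77.67 dB SPL.
Excess over the loudest (75.3 dB): 77.67 − 75.3 = 2.4 dB.

2.4 dB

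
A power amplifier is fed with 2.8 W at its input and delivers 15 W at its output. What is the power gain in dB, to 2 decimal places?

Power ratio → dB uses the 10·log₁₀ form:
10·log₁₀(15/2.8) = 10·log₁₀(5.357) = 7.29 dB.

7.29 dB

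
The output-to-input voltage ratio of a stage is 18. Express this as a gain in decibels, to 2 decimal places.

25.11 dB

Voltage is an amplitude quantity, so gain = 20·log₁₀(V_out/V_in).
20·log₁₀(18) = 25.11 dB.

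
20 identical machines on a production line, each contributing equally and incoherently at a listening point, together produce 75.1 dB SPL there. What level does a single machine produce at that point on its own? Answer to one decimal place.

20 equal incoherent sources add 10·log₁₀(20) = 13.01 dB over one source.
L_one = 75.1 − 13.01 = 62.1 dB SPL.

62.1 dB SPL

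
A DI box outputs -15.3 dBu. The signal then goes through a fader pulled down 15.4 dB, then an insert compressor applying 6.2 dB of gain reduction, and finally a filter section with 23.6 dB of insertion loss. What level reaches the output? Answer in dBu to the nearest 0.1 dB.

Gain stages sum in dB:
-15.3 − 15.4 − 6.2 − 23.6 = -60.5 dBu.

-60.5 dBu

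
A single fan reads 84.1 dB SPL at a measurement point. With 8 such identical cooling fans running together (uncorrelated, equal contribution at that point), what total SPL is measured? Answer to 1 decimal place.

93.1 dB SPL

8 equal incoherent sources raise the level by 10·log₁₀(8) = 9.03 dB.
L_total = 84.1 + 9.03 = 93.1 dB SPL.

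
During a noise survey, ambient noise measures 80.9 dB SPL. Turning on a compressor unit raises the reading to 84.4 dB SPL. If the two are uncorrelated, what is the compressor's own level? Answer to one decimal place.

81.8 dB SPL

Subtract intensities: L_src = 10·log₁₀(10^(L_total/10) − 10^(L_bg/10)).
L_src = 10·log₁₀(10^(84.4/10) − 10^(80.9/10)) = 10·log₁₀(152400000) = 81.8 dB SPL.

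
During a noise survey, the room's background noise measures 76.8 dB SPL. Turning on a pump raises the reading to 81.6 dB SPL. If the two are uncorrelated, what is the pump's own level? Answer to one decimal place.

Background correction is a power subtraction:
L_src = 10·log₁₀(10^(81.6/10) − 10^(76.8/10)) = 10·log₁₀(96680000) = 79.9 dB SPL.

79.9 dB SPL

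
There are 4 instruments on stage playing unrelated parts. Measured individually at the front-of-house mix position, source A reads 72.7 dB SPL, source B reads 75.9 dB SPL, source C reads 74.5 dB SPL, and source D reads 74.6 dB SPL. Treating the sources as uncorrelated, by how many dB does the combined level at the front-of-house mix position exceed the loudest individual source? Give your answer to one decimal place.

Incoherent sources sum as intensities:
L_total = 10·log₁₀(10^(72.7/10) + 10^(75.9/10) + 10^(74.5/10) + 10^(74.6/10)) = 80.59 dB SPL.
Excess over the loudest (75.9 dB): 80.59 − 75.9 = 4.7 dB.

4.7 dB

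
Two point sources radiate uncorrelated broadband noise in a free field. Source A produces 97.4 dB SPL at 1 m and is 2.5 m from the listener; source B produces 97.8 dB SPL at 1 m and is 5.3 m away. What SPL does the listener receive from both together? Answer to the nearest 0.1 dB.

90.4 dB SPL

At the listener: L_A = 97.4 − 20·log₁₀(2.5) = 89.44 dB; L_B = 97.8 − 20·log₁₀(5.3) = 83.31 dB.
Combined: 10·log₁₀(10^(89.44/10)+10^(83.31/10)) = 90.4 dB SPL.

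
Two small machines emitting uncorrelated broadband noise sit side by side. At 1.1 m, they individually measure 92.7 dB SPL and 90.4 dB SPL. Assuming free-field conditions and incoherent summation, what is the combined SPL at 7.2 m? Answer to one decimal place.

78.4 dB SPL

Combined at 1.1 m: 10·log₁₀(10^(92.7/10)+10^(90.4/10)) = 94.71 dB SPL.
Then apply −20·log₁₀(7.2/1.1) = -16.32 dB → 78.4 dB SPL.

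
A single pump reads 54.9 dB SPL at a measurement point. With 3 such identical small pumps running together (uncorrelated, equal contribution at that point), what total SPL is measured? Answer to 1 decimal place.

59.7 dB SPL

3 equal incoherent sources raise the level by 10·log₁₀(3) = 4.77 dB.
L_total = 54.9 + 4.77 = 59.7 dB SPL.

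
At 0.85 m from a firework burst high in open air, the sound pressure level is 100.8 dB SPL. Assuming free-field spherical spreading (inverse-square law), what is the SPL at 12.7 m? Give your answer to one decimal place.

For a point source in a free field, ΔL = −20·log₁₀(d₂/d₁).
ΔL = −20·log₁₀(12.7/0.85) = -23.49 dB, so L₂ = 100.8 + (-23.49) = 77.3 dB SPL.

77.3 dB SPL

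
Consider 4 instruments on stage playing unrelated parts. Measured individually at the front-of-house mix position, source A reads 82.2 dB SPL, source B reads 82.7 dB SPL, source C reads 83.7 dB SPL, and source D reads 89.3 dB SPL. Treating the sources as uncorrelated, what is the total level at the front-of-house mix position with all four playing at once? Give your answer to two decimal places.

91.58 dB SPL

Add the sources as powers (linear), then convert back to dB:
L_total = 10·log₁₀(10^(82.2/10) + 10^(82.7/10) + 10^(83.7/10) + 10^(89.3/10)) = 10·log₁₀(1438000000) = 91.58 dB SPL.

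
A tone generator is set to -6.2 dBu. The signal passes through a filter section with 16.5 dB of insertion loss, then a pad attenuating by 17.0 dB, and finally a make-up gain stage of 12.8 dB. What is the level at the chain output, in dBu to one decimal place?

In dB, series stages simply add:
-6.2 − 16.5 − 17.0 + 12.8 = -26.9 dBu.

-26.9 dBu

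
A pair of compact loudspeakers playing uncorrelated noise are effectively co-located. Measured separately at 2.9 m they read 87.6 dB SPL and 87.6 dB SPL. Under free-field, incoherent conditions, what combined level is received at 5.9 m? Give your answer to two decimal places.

Combined at 2.9 m: 10·log₁₀(10^(87.6/10)+10^(87.6/10)) = 90.610 dB SPL.
Then apply −20·log₁₀(5.9/2.9) = -6.169 dB → 84.44 dB SPL.

84.44 dB SPL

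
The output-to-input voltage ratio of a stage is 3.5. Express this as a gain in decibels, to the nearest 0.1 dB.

For a voltage ratio, dB = 20·log₁₀(V₂/V₁).
20·log₁₀(3.5) = 10.9 dB.

10.9 dB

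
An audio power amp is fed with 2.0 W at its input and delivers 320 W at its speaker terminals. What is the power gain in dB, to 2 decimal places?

22.04 dB

For a power ratio, dB = 10·log₁₀(P₂/P₁).
10·log₁₀(320/2.0) = 10·log₁₀(160.0) = 22.04 dB.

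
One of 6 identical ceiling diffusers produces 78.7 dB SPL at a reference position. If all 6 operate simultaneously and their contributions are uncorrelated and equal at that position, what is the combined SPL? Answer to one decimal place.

6 equal incoherent sources raise the level by 10·log₁₀(6) = 7.78 dB.
L_total = 78.7 + 7.78 = 86.5 dB SPL.

86.5 dB SPL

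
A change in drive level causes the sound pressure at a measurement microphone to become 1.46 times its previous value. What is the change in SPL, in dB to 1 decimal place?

SPL change from a pressure ratio uses the 20·log₁₀ form:
20·log₁₀(1.46) = 3.3 dB.

3.3 dB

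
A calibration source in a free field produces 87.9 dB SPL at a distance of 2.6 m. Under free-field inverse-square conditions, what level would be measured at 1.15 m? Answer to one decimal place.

For a point source in a free field, ΔL = −20·log₁₀(d₂/d₁).
ΔL = −20·log₁₀(1.15/2.6) = 7.09 dB, so L₂ = 87.9 + (7.09) = 95.0 dB SPL.

95.0 dB SPL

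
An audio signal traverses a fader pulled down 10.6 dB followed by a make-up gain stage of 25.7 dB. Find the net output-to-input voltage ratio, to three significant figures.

Net gain = (−10.6) + 25.7 = 15.1 dB.
Voltage ratio = 10^(15.1/20) = 5.69.

5.69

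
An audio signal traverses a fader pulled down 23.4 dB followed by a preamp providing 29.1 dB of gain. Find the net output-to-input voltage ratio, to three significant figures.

Net gain = (−23.4) + 29.1 = 5.7 dB.
Voltage ratio = 10^(5.7/20) = 1.93.

1.93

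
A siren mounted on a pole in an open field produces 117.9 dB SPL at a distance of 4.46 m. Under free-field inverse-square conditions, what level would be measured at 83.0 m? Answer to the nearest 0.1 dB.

92.5 dB SPL

Free-field point source: level drops by 20·log₁₀ of the distance ratio.
ΔL = −20·log₁₀(83.0/4.46) = -25.39 dB, so L₂ = 117.9 + (-25.39) = 92.5 dB SPL.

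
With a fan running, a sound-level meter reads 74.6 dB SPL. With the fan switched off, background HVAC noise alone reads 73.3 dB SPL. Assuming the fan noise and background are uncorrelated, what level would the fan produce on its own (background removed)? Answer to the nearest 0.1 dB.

Background correction is a power subtraction:
L_src = 10·log₁₀(10^(74.6/10) − 10^(73.3/10)) = 10·log₁₀(7461000) = 68.7 dB SPL.

68.7 dB SPL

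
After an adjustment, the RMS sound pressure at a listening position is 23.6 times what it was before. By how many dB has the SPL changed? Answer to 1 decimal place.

SPL change from a pressure ratio uses the 20·log₁₀ form:
20·log₁₀(23.6) = 27.5 dB.

27.5 dB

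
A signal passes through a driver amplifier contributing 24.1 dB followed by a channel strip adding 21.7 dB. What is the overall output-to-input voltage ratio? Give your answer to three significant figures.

195

Net gain = 24.1 + 21.7 = 45.8 dB.
Voltage ratio = 10^(45.8/20) = 195.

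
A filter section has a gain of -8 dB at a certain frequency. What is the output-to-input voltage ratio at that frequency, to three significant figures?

Voltage ratio = 10^(dB/20).
10^(-8/20) = 10^(-0.4000) = 0.398.

0.398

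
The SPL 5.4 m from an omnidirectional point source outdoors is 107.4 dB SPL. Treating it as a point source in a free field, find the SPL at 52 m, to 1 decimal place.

Free-field point source: level drops by 20·log₁₀ of the distance ratio.
ΔL = −20·log₁₀(52/5.4) = -19.67 dB, so L₂ = 107.4 + (-19.67) = 87.7 dB SPL.

87.7 dB SPL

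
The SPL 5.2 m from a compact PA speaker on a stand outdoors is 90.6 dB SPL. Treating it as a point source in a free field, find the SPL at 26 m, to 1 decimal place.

76.6 dB SPL

For a point source in a free field, ΔL = −20·log₁₀(d₂/d₁).
ΔL = −20·log₁₀(26/5.2) = -13.98 dB, so L₂ = 90.6 + (-13.98) = 76.6 dB SPL.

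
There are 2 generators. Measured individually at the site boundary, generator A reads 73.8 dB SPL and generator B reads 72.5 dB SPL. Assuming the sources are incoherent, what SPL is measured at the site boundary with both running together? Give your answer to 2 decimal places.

Incoherent sources sum as intensities:
L_total = 10·log₁₀(10^(73.8/10) + 10^(72.5/10)) = 10·log₁₀(41770000) = 76.21 dB SPL.

76.21 dB SPL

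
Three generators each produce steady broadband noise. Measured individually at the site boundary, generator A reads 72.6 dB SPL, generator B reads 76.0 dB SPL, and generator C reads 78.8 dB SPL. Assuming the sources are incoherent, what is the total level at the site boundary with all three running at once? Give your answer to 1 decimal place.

81.3 dB SPL

Incoherent sources sum as intensities:
L_total = 10·log₁₀(10^(72.6/10) + 10^(76.0/10) + 10^(78.8/10)) = 10·log₁₀(133900000) = 81.3 dB SPL.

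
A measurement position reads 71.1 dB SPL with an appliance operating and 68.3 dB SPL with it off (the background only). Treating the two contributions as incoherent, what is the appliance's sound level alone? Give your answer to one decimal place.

67.9 dB SPL

Remove the background by subtracting linear intensities:
L_src = 10·log₁₀(10^(71.1/10) − 10^(68.3/10)) = 10·log₁₀(6122000) = 67.9 dB SPL.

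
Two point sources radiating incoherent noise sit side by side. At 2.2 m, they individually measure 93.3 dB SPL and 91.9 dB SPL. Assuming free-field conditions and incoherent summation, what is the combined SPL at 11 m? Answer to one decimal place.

Combined at 2.2 m: 10·log₁₀(10^(93.3/10)+10^(91.9/10)) = 95.67 dB SPL.
Then apply −20·log₁₀(11/2.2) = -13.98 dB → 81.7 dB SPL.

81.7 dB SPL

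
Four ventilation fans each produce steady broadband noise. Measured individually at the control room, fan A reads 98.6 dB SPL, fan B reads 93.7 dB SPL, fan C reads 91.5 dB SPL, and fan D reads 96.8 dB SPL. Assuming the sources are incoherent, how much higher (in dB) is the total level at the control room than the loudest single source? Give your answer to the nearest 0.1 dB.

3.4 dB

Add the sources as powers (linear), then convert back to dB:
L_total = 10·log₁₀(10^(98.6/10) + 10^(93.7/10) + 10^(91.5/10) + 10^(96.8/10)) = 101.98 dB SPL.
Excess over the loudest (98.6 dB): 101.98 − 98.6 = 3.4 dB.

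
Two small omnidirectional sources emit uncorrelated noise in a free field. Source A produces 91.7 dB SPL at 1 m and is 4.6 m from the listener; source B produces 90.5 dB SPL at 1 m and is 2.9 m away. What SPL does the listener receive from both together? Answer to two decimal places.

83.08 dB SPL

At the listener: L_A = 91.7 − 20·log₁₀(4.6) = 78.445 dB; L_B = 90.5 − 20·log₁₀(2.9) = 81.252 dB.
Combined: 10·log₁₀(10^(78.445/10)+10^(81.252/10)) = 83.08 dB SPL.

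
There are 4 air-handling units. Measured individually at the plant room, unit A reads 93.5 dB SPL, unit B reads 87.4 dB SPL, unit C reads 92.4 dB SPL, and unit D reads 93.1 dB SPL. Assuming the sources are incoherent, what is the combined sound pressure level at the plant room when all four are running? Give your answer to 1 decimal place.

Add the sources as powers (linear), then convert back to dB:
L_total = 10·log₁₀(10^(93.5/10) + 10^(87.4/10) + 10^(92.4/10) + 10^(93.1/10)) = 10·log₁₀(6568000000) = 98.2 dB SPL.

98.2 dB SPL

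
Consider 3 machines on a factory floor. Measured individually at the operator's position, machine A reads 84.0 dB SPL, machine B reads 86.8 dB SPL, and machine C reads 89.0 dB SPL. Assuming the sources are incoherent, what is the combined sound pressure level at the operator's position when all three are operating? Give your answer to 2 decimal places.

91.83 dB SPL

Uncorrelated sources add in intensity (power), not in dB.
L_total = 10·log₁₀(10^(84.0/10) + 10^(86.8/10) + 10^(89.0/10)) = 10·log₁₀(1524000000) = 91.83 dB SPL.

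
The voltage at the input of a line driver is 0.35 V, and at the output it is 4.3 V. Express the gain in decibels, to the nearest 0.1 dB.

21.8 dB

Voltage ratio → dB uses the 20·log₁₀ form:
20·log₁₀(4.3/0.35) = 20·log₁₀(12.29) = 21.8 dB.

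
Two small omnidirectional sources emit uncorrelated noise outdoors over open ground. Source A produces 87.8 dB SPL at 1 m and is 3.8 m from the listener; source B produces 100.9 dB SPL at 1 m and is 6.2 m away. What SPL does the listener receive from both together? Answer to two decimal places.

At the listener: L_A = 87.8 − 20·log₁₀(3.8) = 76.204 dB; L_B = 100.9 − 20·log₁₀(6.2) = 85.052 dB.
Combined: 10·log₁₀(10^(76.204/10)+10^(85.052/10)) = 85.58 dB SPL.

85.58 dB SPL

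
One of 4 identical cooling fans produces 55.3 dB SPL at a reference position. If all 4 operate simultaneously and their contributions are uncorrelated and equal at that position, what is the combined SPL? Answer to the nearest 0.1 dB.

61.3 dB SPL

4 equal incoherent sources raise the level by 10·log₁₀(4) = 6.02 dB.
L_total = 55.3 + 6.02 = 61.3 dB SPL.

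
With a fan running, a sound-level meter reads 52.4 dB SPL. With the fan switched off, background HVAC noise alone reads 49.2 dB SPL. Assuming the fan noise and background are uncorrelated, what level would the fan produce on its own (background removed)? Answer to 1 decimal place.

49.6 dB SPL

Remove the background by subtracting linear intensities:
L_src = 10·log₁₀(10^(52.4/10) − 10^(49.2/10)) = 10·log₁₀(90600) = 49.6 dB SPL.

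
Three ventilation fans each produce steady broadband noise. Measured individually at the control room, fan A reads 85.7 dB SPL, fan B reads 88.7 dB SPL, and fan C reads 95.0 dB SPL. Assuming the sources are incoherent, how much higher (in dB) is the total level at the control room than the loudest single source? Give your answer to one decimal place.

Incoherent sources sum as intensities:
L_total = 10·log₁₀(10^(85.7/10) + 10^(88.7/10) + 10^(95.0/10)) = 96.31 dB SPL.
Excess over the loudest (95.0 dB): 96.31 − 95.0 = 1.3 dB.

1.3 dB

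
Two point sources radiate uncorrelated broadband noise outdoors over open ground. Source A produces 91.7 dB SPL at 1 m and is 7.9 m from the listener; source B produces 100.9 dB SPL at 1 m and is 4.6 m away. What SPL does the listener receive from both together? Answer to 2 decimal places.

87.82 dB SPL

At the listener: L_A = 91.7 − 20·log₁₀(7.9) = 73.747 dB; L_B = 100.9 − 20·log₁₀(4.6) = 87.645 dB.
Combined: 10·log₁₀(10^(73.747/10)+10^(87.645/10)) = 87.82 dB SPL.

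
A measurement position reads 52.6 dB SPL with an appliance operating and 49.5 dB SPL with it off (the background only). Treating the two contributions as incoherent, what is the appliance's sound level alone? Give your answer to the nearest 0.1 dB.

49.7 dB SPL

Remove the background by subtracting linear intensities:
L_src = 10·log₁₀(10^(52.6/10) − 10^(49.5/10)) = 10·log₁₀(92840) = 49.7 dB SPL.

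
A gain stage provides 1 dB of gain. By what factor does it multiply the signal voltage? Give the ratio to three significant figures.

1.12

Voltage ratio = 10^(dB/20).
10^(1/20) = 10^(0.05000) = 1.12.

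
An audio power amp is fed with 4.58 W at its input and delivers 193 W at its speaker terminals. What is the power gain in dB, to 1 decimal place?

16.2 dB

Power ratio → dB uses the 10·log₁₀ form:
10·log₁₀(193/4.58) = 10·log₁₀(42.14) = 16.2 dB.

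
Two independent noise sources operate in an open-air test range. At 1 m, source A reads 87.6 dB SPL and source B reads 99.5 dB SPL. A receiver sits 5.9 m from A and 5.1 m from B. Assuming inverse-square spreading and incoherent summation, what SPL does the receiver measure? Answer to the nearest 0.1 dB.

85.6 dB SPL

At the listener: L_A = 87.6 − 20·log₁₀(5.9) = 72.18 dB; L_B = 99.5 − 20·log₁₀(5.1) = 85.35 dB.
Combined: 10·log₁₀(10^(72.18/10)+10^(85.35/10)) = 85.6 dB SPL.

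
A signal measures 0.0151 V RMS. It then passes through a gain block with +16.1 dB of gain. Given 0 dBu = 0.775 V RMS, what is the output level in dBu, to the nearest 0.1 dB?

Input level: 20·log₁₀(0.0151/0.775) = -34.21 dBu.
Output: -34.21 + 16.1 = -18.1 dBu.

-18.1 dBu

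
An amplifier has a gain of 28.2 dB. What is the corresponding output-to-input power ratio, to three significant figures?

661

Power ratio = 10^(dB/10).
10^(28.2/10) = 10^(2.820) = 661.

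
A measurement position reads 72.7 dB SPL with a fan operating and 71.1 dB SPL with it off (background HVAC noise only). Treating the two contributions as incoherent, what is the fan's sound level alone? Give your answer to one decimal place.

Remove the background by subtracting linear intensities:
L_src = 10·log₁₀(10^(72.7/10) − 10^(71.1/10)) = 10·log₁₀(5738000) = 67.6 dB SPL.

67.6 dB SPL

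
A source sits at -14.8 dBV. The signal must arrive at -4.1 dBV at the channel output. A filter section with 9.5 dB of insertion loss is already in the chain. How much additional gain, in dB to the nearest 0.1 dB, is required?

The required make-up gain is the shortfall in the dB sum.
G = -4.1 − (-14.8) + 9.5 = 20.2 dB.

20.2 dB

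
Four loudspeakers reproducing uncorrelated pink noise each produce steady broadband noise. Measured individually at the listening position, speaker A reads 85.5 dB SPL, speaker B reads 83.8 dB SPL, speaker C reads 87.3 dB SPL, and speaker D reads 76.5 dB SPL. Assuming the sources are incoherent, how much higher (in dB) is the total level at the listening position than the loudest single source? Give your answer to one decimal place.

Incoherent sources sum as intensities:
L_total = 10·log₁₀(10^(85.5/10) + 10^(83.8/10) + 10^(87.3/10) + 10^(76.5/10)) = 90.71 dB SPL.
Excess over the loudest (87.3 dB): 90.71 − 87.3 = 3.4 dB.

3.4 dB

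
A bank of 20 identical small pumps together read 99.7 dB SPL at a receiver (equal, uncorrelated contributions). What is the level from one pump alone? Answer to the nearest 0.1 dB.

20 equal incoherent sources add 10·log₁₀(20) = 13.01 dB over one source.
L_one = 99.7 − 13.01 = 86.7 dB SPL.

86.7 dB SPL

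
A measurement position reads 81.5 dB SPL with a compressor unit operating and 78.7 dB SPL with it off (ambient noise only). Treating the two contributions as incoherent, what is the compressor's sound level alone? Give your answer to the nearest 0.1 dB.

78.3 dB SPL

Remove the background by subtracting linear intensities:
L_src = 10·log₁₀(10^(81.5/10) − 10^(78.7/10)) = 10·log₁₀(67120000) = 78.3 dB SPL.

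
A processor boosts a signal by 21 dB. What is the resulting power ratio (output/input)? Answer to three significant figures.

Power ratio = 10^(dB/10).
10^(21/10) = 10^(2.100) = 126.

126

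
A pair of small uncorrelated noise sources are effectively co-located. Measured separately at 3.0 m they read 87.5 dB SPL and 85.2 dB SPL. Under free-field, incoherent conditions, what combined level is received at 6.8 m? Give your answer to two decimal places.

82.40 dB SPL

Combined at 3.0 m: 10·log₁₀(10^(87.5/10)+10^(85.2/10)) = 89.511 dB SPL.
Then apply −20·log₁₀(6.8/3.0) = -7.108 dB → 82.40 dB SPL.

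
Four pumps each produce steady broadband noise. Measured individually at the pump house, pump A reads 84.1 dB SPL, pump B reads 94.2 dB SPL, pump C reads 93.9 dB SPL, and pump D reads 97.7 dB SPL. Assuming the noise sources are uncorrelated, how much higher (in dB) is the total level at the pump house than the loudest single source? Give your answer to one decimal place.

2.8 dB

Incoherent sources sum as intensities:
L_total = 10·log₁₀(10^(84.1/10) + 10^(94.2/10) + 10^(93.9/10) + 10^(97.7/10)) = 100.50 dB SPL.
Excess over the loudest (97.7 dB): 100.50 − 97.7 = 2.8 dB.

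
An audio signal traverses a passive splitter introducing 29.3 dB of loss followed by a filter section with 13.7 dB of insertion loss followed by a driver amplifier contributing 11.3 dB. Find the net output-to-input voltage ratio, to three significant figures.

0.0260

Net gain = (−29.3) + (−13.7) + 11.3 = -31.7 dB.
Voltage ratio = 10^(-31.7/20) = 0.0260.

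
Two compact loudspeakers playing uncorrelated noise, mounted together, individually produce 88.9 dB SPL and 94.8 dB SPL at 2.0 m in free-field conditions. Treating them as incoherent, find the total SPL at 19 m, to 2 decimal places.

76.24 dB SPL

Combined at 2.0 m: 10·log₁₀(10^(88.9/10)+10^(94.8/10)) = 95.793 dB SPL.
Then apply −20·log₁₀(19/2.0) = -19.554 dB → 76.24 dB SPL.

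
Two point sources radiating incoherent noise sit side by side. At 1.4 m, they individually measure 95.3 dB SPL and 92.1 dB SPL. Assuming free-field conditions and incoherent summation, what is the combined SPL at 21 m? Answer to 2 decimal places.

73.48 dB SPL

Combined at 1.4 m: 10·log₁₀(10^(95.3/10)+10^(92.1/10)) = 96.999 dB SPL.
Then apply −20·log₁₀(21/1.4) = -23.522 dB → 73.48 dB SPL.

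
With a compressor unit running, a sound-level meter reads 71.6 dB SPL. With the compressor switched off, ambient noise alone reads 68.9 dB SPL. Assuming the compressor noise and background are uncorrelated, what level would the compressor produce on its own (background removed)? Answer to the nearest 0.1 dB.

Subtract intensities: L_src = 10·log₁₀(10^(L_total/10) − 10^(L_bg/10)).
L_src = 10·log₁₀(10^(71.6/10) − 10^(68.9/10)) = 10·log₁₀(6692000) = 68.3 dB SPL.

68.3 dB SPL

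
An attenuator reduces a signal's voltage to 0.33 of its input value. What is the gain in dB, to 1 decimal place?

Voltage is an amplitude quantity, so gain = 20·log₁₀(V_out/V_in).
20·log₁₀(0.33) = -9.6 dB.

-9.6 dB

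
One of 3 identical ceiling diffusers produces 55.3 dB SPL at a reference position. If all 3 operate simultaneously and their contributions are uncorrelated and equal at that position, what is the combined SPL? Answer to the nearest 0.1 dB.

60.1 dB SPL

3 equal incoherent sources raise the level by 10·log₁₀(3) = 4.77 dB.
L_total = 55.3 + 4.77 = 60.1 dB SPL.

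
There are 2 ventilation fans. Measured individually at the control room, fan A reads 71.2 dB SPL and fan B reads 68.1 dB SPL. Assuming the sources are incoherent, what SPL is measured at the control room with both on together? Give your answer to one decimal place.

72.9 dB SPL

Add the sources as powers (linear), then convert back to dB:
L_total = 10·log₁₀(10^(71.2/10) + 10^(68.1/10)) = 10·log₁₀(19640000) = 72.9 dB SPL.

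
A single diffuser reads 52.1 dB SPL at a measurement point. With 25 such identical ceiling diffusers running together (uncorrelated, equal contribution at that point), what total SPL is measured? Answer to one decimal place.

25 equal incoherent sources raise the level by 10·log₁₀(25) = 13.98 dB.
L_total = 52.1 + 13.98 = 66.1 dB SPL.

66.1 dB SPL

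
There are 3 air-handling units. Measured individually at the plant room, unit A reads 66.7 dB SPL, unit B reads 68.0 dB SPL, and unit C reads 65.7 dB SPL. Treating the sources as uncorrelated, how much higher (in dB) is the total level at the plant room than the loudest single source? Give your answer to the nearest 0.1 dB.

Incoherent sources sum as intensities:
L_total = 10·log₁₀(10^(66.7/10) + 10^(68.0/10) + 10^(65.7/10)) = 71.67 dB SPL.
Excess over the loudest (68.0 dB): 71.67 − 68.0 = 3.7 dB.

3.7 dB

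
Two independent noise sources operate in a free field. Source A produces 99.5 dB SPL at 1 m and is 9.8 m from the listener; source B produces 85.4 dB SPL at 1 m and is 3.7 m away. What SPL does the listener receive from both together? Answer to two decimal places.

80.72 dB SPL

At the listener: L_A = 99.5 − 20·log₁₀(9.8) = 79.675 dB; L_B = 85.4 − 20·log₁₀(3.7) = 74.036 dB.
Combined: 10·log₁₀(10^(79.675/10)+10^(74.036/10)) = 80.72 dB SPL.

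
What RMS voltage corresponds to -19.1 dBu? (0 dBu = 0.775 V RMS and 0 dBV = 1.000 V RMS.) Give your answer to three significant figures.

V = 0.775 V × 10^(-19.1/20).
= 0.775 × 0.1109 = 0.0860 V.

0.0860 V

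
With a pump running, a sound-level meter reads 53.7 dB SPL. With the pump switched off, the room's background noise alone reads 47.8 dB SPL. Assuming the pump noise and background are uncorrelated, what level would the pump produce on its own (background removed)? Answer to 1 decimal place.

Background correction is a power subtraction:
L_src = 10·log₁₀(10^(53.7/10) − 10^(47.8/10)) = 10·log₁₀(174200) = 52.4 dB SPL.

52.4 dB SPL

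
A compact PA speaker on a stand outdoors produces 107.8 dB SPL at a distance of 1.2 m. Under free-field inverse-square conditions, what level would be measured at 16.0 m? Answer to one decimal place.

85.3 dB SPL

Inverse-square spreading gives ΔL = −20·log₁₀(d₂/d₁).
ΔL = −20·log₁₀(16.0/1.2) = -22.50 dB, so L₂ = 107.8 + (-22.50) = 85.3 dB SPL.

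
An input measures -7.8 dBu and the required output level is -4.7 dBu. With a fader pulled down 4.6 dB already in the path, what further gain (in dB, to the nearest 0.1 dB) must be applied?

7.7 dB

The required make-up gain is the shortfall in the dB sum.
G = -4.7 − (-7.8) + 4.6 = 7.7 dB.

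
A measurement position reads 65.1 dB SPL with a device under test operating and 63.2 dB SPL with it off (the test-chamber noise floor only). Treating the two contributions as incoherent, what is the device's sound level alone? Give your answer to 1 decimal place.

60.6 dB SPL

Background correction is a power subtraction:
L_src = 10·log₁₀(10^(65.1/10) − 10^(63.2/10)) = 10·log₁₀(1147000) = 60.6 dB SPL.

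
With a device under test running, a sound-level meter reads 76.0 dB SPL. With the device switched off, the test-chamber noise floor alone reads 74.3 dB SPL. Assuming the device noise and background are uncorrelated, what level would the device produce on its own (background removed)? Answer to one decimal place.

Background correction is a power subtraction:
L_src = 10·log₁₀(10^(76.0/10) − 10^(74.3/10)) = 10·log₁₀(12900000) = 71.1 dB SPL.

71.1 dB SPL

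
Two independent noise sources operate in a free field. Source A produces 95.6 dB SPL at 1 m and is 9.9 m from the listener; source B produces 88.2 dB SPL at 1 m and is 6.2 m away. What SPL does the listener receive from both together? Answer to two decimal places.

77.34 dB SPL

At the listener: L_A = 95.6 − 20·log₁₀(9.9) = 75.687 dB; L_B = 88.2 − 20·log₁₀(6.2) = 72.352 dB.
Combined: 10·log₁₀(10^(75.687/10)+10^(72.352/10)) = 77.34 dB SPL.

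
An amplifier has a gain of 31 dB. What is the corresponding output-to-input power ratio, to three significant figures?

Power ratio = 10^(dB/10).
10^(31/10) = 10^(3.100) = 1260.

1260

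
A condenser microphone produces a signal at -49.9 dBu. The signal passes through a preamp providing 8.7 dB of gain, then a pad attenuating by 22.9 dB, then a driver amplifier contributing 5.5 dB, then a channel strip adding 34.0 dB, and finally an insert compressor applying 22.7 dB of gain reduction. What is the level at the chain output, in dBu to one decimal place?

-47.3 dBu

Cascaded gains and losses add directly in dB.
-49.9 + 8.7 − 22.9 + 5.5 + 34.0 − 22.7 = -47.3 dBu.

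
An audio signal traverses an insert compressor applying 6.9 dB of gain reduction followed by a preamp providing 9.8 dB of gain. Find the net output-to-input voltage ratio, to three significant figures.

1.40

Net gain = (−6.9) + 9.8 = 2.9 dB.
Voltage ratio = 10^(2.9/20) = 1.40.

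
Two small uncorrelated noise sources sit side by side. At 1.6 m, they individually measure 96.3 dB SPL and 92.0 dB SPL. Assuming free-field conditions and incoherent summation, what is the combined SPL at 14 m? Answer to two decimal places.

Combined at 1.6 m: 10·log₁₀(10^(96.3/10)+10^(92.0/10)) = 97.672 dB SPL.
Then apply −20·log₁₀(14/1.6) = -18.840 dB → 78.83 dB SPL.

78.83 dB SPL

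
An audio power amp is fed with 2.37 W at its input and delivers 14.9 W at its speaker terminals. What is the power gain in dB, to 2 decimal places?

Power ratio → dB uses the 10·log₁₀ form:
10·log₁₀(14.9/2.37) = 10·log₁₀(6.287) = 7.98 dB.

7.98 dB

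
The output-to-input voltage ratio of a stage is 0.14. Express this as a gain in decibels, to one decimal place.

-17.1 dB

For a voltage ratio, dB = 20·log₁₀(V₂/V₁).
20·log₁₀(0.14) = -17.1 dB.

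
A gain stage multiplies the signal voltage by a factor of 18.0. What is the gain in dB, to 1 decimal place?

Voltage ratio → dB uses the 20·log₁₀ form:
20·log₁₀(18.0) = 25.1 dB.

25.1 dB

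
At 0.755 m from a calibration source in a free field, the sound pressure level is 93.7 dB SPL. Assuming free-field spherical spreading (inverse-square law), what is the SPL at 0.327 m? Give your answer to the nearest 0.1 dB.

For a point source in a free field, ΔL = −20·log₁₀(d₂/d₁).
ΔL = −20·log₁₀(0.327/0.755) = 7.27 dB, so L₂ = 93.7 + (7.27) = 101.0 dB SPL.

101.0 dB SPL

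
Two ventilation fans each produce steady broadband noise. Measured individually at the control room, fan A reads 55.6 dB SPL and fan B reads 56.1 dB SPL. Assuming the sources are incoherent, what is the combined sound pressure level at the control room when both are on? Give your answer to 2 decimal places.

Uncorrelated sources add in intensity (power), not in dB.
L_total = 10·log₁₀(10^(55.6/10) + 10^(56.1/10)) = 10·log₁₀(770500) = 58.87 dB SPL.

58.87 dB SPL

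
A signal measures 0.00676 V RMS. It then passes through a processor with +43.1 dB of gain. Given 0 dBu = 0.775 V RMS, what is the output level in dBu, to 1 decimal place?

+1.9 dBu

Input level: 20·log₁₀(0.00676/0.775) = -41.19 dBu.
Output: -41.19 + 43.1 = +1.9 dBu.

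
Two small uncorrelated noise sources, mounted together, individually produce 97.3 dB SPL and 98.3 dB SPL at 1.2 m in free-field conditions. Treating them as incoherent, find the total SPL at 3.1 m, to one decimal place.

Combined at 1.2 m: 10·log₁₀(10^(97.3/10)+10^(98.3/10)) = 100.84 dB SPL.
Then apply −20·log₁₀(3.1/1.2) = -8.24 dB → 92.6 dB SPL.

92.6 dB SPL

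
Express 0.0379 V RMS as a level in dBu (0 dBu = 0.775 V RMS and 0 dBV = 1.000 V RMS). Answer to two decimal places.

-26.21 dBu

dBu = 20·log₁₀(V / 0.775 V).
20·log₁₀(0.0379/0.775) = -26.21 dBu.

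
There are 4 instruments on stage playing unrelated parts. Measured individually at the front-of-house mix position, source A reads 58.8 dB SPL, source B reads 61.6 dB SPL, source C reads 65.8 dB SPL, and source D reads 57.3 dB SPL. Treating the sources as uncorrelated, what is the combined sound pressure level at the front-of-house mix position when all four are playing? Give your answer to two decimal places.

68.16 dB SPL

Incoherent sources sum as intensities:
L_total = 10·log₁₀(10^(58.8/10) + 10^(61.6/10) + 10^(65.8/10) + 10^(57.3/10)) = 10·log₁₀(6543000) = 68.16 dB SPL.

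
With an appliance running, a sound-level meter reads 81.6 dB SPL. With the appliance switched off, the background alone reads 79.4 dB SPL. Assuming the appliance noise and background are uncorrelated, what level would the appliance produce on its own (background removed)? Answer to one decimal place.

77.6 dB SPL

Remove the background by subtracting linear intensities:
L_src = 10·log₁₀(10^(81.6/10) − 10^(79.4/10)) = 10·log₁₀(57450000) = 77.6 dB SPL.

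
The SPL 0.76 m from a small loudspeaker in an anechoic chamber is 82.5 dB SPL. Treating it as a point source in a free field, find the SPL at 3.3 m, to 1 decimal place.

Free-field point source: level drops by 20·log₁₀ of the distance ratio.
ΔL = −20·log₁₀(3.3/0.76) = -12.75 dB, so L₂ = 82.5 + (-12.75) = 69.7 dB SPL.

69.7 dB SPL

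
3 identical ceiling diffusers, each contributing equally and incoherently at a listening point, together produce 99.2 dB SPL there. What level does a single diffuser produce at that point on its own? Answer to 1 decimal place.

3 equal incoherent sources add 10·log₁₀(3) = 4.77 dB over one source.
L_one = 99.2 − 4.77 = 94.4 dB SPL.

94.4 dB SPL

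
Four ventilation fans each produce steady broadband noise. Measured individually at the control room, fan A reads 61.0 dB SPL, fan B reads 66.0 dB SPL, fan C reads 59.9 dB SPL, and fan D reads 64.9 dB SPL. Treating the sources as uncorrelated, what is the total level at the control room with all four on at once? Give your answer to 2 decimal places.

69.69 dB SPL

Add the sources as powers (linear), then convert back to dB:
L_total = 10·log₁₀(10^(61.0/10) + 10^(66.0/10) + 10^(59.9/10) + 10^(64.9/10)) = 10·log₁₀(9308000) = 69.69 dB SPL.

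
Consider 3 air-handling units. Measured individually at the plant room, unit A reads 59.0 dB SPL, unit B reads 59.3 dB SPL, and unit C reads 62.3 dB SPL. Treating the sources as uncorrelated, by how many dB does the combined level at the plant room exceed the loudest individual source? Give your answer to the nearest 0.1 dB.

Add the sources as powers (linear), then convert back to dB:
L_total = 10·log₁₀(10^(59.0/10) + 10^(59.3/10) + 10^(62.3/10)) = 65.24 dB SPL.
Excess over the loudest (62.3 dB): 65.24 − 62.3 = 2.9 dB.

2.9 dB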